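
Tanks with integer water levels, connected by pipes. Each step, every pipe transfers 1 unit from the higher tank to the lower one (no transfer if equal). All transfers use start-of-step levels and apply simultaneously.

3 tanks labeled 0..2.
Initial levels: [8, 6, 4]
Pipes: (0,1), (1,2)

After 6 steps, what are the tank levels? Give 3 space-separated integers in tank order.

Step 1: flows [0->1,1->2] -> levels [7 6 5]
Step 2: flows [0->1,1->2] -> levels [6 6 6]
Step 3: flows [0=1,1=2] -> levels [6 6 6]
  -> stable; steps 4..6 unchanged -> [6 6 6]

Answer: 6 6 6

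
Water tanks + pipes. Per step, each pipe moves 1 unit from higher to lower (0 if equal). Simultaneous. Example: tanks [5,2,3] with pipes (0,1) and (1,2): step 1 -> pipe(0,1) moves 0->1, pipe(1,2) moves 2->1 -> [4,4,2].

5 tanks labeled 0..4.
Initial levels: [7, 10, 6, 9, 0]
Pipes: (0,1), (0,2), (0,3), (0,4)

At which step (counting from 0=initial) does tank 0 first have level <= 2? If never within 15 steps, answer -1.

Step 1: flows [1->0,0->2,3->0,0->4] -> levels [7 9 7 8 1]
Step 2: flows [1->0,0=2,3->0,0->4] -> levels [8 8 7 7 2]
Step 3: flows [0=1,0->2,0->3,0->4] -> levels [5 8 8 8 3]
Step 4: flows [1->0,2->0,3->0,0->4] -> levels [7 7 7 7 4]
Step 5: flows [0=1,0=2,0=3,0->4] -> levels [6 7 7 7 5]
Step 6: flows [1->0,2->0,3->0,0->4] -> levels [8 6 6 6 6]
Step 7: flows [0->1,0->2,0->3,0->4] -> levels [4 7 7 7 7]
Step 8: flows [1->0,2->0,3->0,4->0] -> levels [8 6 6 6 6]
  -> period-2 cycle (repeats step 6); tank 0 never drops to <=2
Tank 0 never reaches <=2 within 15 steps

Answer: -1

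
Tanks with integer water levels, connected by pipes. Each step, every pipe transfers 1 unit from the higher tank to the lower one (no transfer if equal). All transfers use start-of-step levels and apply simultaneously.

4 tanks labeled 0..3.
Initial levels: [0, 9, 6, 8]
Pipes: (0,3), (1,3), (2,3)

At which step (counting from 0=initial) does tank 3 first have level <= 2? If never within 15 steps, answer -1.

Answer: -1

Derivation:
Step 1: flows [3->0,1->3,3->2] -> levels [1 8 7 7]
Step 2: flows [3->0,1->3,2=3] -> levels [2 7 7 7]
Step 3: flows [3->0,1=3,2=3] -> levels [3 7 7 6]
Step 4: flows [3->0,1->3,2->3] -> levels [4 6 6 7]
Step 5: flows [3->0,3->1,3->2] -> levels [5 7 7 4]
Step 6: flows [0->3,1->3,2->3] -> levels [4 6 6 7]
  -> period-2 cycle (repeats step 4); tank 3 never drops to <=2
Tank 3 never reaches <=2 within 15 steps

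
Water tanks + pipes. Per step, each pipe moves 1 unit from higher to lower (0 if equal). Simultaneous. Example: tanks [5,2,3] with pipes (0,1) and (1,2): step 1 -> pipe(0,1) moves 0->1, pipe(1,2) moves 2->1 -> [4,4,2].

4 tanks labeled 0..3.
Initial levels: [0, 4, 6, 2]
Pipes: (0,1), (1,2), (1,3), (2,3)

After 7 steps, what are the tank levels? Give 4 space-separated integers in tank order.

Answer: 3 1 4 4

Derivation:
Step 1: flows [1->0,2->1,1->3,2->3] -> levels [1 3 4 4]
Step 2: flows [1->0,2->1,3->1,2=3] -> levels [2 4 3 3]
Step 3: flows [1->0,1->2,1->3,2=3] -> levels [3 1 4 4]
Step 4: flows [0->1,2->1,3->1,2=3] -> levels [2 4 3 3]
  -> period-2 cycle: step 4 state = step 2 state
  -> state at step 7: (7-2) mod 2 = 1, same as step 3 -> [3 1 4 4]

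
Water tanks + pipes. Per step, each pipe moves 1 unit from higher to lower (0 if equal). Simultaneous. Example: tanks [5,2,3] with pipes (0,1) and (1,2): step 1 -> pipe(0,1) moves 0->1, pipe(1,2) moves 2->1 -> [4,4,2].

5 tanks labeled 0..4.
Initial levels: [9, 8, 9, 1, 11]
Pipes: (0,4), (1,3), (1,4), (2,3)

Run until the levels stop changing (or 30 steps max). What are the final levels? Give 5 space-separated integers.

Step 1: flows [4->0,1->3,4->1,2->3] -> levels [10 8 8 3 9]
Step 2: flows [0->4,1->3,4->1,2->3] -> levels [9 8 7 5 9]
Step 3: flows [0=4,1->3,4->1,2->3] -> levels [9 8 6 7 8]
Step 4: flows [0->4,1->3,1=4,3->2] -> levels [8 7 7 7 9]
Step 5: flows [4->0,1=3,4->1,2=3] -> levels [9 8 7 7 7]
Step 6: flows [0->4,1->3,1->4,2=3] -> levels [8 6 7 8 9]
Step 7: flows [4->0,3->1,4->1,3->2] -> levels [9 8 8 6 7]
Step 8: flows [0->4,1->3,1->4,2->3] -> levels [8 6 7 8 9]
  -> period-2 cycle: step 8 state = step 6 state; never stabilizes
  -> state at step 30: (30-6) mod 2 = 0, same as step 6 -> [8 6 7 8 9]

Answer: 8 6 7 8 9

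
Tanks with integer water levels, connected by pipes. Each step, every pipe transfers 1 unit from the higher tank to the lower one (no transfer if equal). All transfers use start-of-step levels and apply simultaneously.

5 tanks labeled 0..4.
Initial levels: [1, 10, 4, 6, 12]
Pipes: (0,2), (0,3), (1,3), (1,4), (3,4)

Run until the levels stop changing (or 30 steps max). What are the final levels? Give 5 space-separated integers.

Answer: 5 7 6 8 7

Derivation:
Step 1: flows [2->0,3->0,1->3,4->1,4->3] -> levels [3 10 3 7 10]
Step 2: flows [0=2,3->0,1->3,1=4,4->3] -> levels [4 9 3 8 9]
Step 3: flows [0->2,3->0,1->3,1=4,4->3] -> levels [4 8 4 9 8]
Step 4: flows [0=2,3->0,3->1,1=4,3->4] -> levels [5 9 4 6 9]
Step 5: flows [0->2,3->0,1->3,1=4,4->3] -> levels [5 8 5 7 8]
Step 6: flows [0=2,3->0,1->3,1=4,4->3] -> levels [6 7 5 8 7]
Step 7: flows [0->2,3->0,3->1,1=4,3->4] -> levels [6 8 6 5 8]
Step 8: flows [0=2,0->3,1->3,1=4,4->3] -> levels [5 7 6 8 7]
Step 9: flows [2->0,3->0,3->1,1=4,3->4] -> levels [7 8 5 5 8]
Step 10: flows [0->2,0->3,1->3,1=4,4->3] -> levels [5 7 6 8 7]
  -> period-2 cycle: step 10 state = step 8 state; never stabilizes
  -> state at step 30: (30-8) mod 2 = 0, same as step 8 -> [5 7 6 8 7]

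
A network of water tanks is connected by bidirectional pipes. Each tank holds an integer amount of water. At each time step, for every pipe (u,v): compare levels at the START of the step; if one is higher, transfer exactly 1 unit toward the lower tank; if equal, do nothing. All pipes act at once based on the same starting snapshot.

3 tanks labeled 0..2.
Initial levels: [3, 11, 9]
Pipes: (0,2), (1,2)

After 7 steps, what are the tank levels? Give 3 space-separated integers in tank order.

Answer: 8 8 7

Derivation:
Step 1: flows [2->0,1->2] -> levels [4 10 9]
Step 2: flows [2->0,1->2] -> levels [5 9 9]
Step 3: flows [2->0,1=2] -> levels [6 9 8]
Step 4: flows [2->0,1->2] -> levels [7 8 8]
Step 5: flows [2->0,1=2] -> levels [8 8 7]
Step 6: flows [0->2,1->2] -> levels [7 7 9]
Step 7: flows [2->0,2->1] -> levels [8 8 7]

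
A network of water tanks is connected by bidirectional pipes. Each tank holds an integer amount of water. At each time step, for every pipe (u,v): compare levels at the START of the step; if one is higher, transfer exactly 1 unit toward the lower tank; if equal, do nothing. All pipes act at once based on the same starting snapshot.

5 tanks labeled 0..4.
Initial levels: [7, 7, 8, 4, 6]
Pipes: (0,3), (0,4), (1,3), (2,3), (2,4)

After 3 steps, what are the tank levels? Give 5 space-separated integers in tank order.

Step 1: flows [0->3,0->4,1->3,2->3,2->4] -> levels [5 6 6 7 8]
Step 2: flows [3->0,4->0,3->1,3->2,4->2] -> levels [7 7 8 4 6]
  -> period-2 cycle: step 2 state = step 0 state
  -> state at step 3: (3-0) mod 2 = 1, same as step 1 -> [5 6 6 7 8]

Answer: 5 6 6 7 8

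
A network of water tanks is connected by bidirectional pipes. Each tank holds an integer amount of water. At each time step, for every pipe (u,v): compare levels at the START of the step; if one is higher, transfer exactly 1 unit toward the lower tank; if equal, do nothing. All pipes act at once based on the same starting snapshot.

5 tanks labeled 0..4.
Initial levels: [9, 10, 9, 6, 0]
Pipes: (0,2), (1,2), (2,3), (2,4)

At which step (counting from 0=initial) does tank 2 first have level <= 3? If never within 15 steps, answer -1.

Answer: -1

Derivation:
Step 1: flows [0=2,1->2,2->3,2->4] -> levels [9 9 8 7 1]
Step 2: flows [0->2,1->2,2->3,2->4] -> levels [8 8 8 8 2]
Step 3: flows [0=2,1=2,2=3,2->4] -> levels [8 8 7 8 3]
Step 4: flows [0->2,1->2,3->2,2->4] -> levels [7 7 9 7 4]
Step 5: flows [2->0,2->1,2->3,2->4] -> levels [8 8 5 8 5]
Step 6: flows [0->2,1->2,3->2,2=4] -> levels [7 7 8 7 5]
Step 7: flows [2->0,2->1,2->3,2->4] -> levels [8 8 4 8 6]
Step 8: flows [0->2,1->2,3->2,4->2] -> levels [7 7 8 7 5]
  -> period-2 cycle (repeats step 6); tank 2 never drops to <=3
Tank 2 never reaches <=3 within 15 steps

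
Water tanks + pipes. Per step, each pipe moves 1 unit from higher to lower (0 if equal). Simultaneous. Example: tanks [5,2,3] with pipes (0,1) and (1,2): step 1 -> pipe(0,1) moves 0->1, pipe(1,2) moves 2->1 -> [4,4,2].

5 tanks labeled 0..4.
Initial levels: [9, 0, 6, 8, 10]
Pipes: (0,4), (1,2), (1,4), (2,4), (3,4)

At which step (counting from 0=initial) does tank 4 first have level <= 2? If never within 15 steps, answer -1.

Answer: -1

Derivation:
Step 1: flows [4->0,2->1,4->1,4->2,4->3] -> levels [10 2 6 9 6]
Step 2: flows [0->4,2->1,4->1,2=4,3->4] -> levels [9 4 5 8 7]
Step 3: flows [0->4,2->1,4->1,4->2,3->4] -> levels [8 6 5 7 7]
Step 4: flows [0->4,1->2,4->1,4->2,3=4] -> levels [7 6 7 7 6]
Step 5: flows [0->4,2->1,1=4,2->4,3->4] -> levels [6 7 5 6 9]
Step 6: flows [4->0,1->2,4->1,4->2,4->3] -> levels [7 7 7 7 5]
Step 7: flows [0->4,1=2,1->4,2->4,3->4] -> levels [6 6 6 6 9]
Step 8: flows [4->0,1=2,4->1,4->2,4->3] -> levels [7 7 7 7 5]
  -> period-2 cycle (repeats step 6); tank 4 never drops to <=2
Tank 4 never reaches <=2 within 15 steps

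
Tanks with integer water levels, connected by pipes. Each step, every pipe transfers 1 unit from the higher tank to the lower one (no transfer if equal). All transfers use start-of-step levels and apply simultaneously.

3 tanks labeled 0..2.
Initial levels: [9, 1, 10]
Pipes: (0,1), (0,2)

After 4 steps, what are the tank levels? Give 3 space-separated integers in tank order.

Answer: 7 5 8

Derivation:
Step 1: flows [0->1,2->0] -> levels [9 2 9]
Step 2: flows [0->1,0=2] -> levels [8 3 9]
Step 3: flows [0->1,2->0] -> levels [8 4 8]
Step 4: flows [0->1,0=2] -> levels [7 5 8]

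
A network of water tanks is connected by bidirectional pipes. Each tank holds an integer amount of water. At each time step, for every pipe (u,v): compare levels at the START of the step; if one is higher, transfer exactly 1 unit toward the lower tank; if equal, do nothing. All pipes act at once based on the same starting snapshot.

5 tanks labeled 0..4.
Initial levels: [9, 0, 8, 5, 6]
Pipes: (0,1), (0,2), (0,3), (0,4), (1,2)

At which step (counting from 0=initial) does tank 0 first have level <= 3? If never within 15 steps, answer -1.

Step 1: flows [0->1,0->2,0->3,0->4,2->1] -> levels [5 2 8 6 7]
Step 2: flows [0->1,2->0,3->0,4->0,2->1] -> levels [7 4 6 5 6]
Step 3: flows [0->1,0->2,0->3,0->4,2->1] -> levels [3 6 6 6 7]
Tank 0 first reaches <=3 at step 3

Answer: 3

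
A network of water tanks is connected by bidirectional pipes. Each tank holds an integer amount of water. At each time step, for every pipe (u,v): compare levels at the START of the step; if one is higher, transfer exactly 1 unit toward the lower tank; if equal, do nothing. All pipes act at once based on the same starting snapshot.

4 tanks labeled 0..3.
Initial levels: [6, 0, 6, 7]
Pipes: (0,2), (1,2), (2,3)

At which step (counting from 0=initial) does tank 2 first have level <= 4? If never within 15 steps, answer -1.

Step 1: flows [0=2,2->1,3->2] -> levels [6 1 6 6]
Step 2: flows [0=2,2->1,2=3] -> levels [6 2 5 6]
Step 3: flows [0->2,2->1,3->2] -> levels [5 3 6 5]
Step 4: flows [2->0,2->1,2->3] -> levels [6 4 3 6]
Tank 2 first reaches <=4 at step 4

Answer: 4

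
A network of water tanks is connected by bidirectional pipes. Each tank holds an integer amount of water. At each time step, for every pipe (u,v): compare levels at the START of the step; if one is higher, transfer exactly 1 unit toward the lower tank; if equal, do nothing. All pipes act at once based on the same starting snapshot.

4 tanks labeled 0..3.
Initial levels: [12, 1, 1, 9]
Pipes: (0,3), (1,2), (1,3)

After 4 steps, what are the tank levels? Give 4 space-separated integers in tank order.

Step 1: flows [0->3,1=2,3->1] -> levels [11 2 1 9]
Step 2: flows [0->3,1->2,3->1] -> levels [10 2 2 9]
Step 3: flows [0->3,1=2,3->1] -> levels [9 3 2 9]
Step 4: flows [0=3,1->2,3->1] -> levels [9 3 3 8]

Answer: 9 3 3 8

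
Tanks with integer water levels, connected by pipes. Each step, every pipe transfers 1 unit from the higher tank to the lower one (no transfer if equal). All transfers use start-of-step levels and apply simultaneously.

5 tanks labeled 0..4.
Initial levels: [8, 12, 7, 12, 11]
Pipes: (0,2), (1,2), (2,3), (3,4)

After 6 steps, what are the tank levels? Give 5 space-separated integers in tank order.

Step 1: flows [0->2,1->2,3->2,3->4] -> levels [7 11 10 10 12]
Step 2: flows [2->0,1->2,2=3,4->3] -> levels [8 10 10 11 11]
Step 3: flows [2->0,1=2,3->2,3=4] -> levels [9 10 10 10 11]
Step 4: flows [2->0,1=2,2=3,4->3] -> levels [10 10 9 11 10]
Step 5: flows [0->2,1->2,3->2,3->4] -> levels [9 9 12 9 11]
Step 6: flows [2->0,2->1,2->3,4->3] -> levels [10 10 9 11 10]

Answer: 10 10 9 11 10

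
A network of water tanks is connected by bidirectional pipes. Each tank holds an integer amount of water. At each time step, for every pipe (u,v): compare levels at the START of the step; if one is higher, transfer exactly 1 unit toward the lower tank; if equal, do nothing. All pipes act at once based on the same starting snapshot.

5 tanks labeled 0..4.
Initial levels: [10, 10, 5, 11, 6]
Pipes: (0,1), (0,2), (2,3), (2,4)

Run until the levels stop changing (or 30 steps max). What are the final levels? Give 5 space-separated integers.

Step 1: flows [0=1,0->2,3->2,4->2] -> levels [9 10 8 10 5]
Step 2: flows [1->0,0->2,3->2,2->4] -> levels [9 9 9 9 6]
Step 3: flows [0=1,0=2,2=3,2->4] -> levels [9 9 8 9 7]
Step 4: flows [0=1,0->2,3->2,2->4] -> levels [8 9 9 8 8]
Step 5: flows [1->0,2->0,2->3,2->4] -> levels [10 8 6 9 9]
Step 6: flows [0->1,0->2,3->2,4->2] -> levels [8 9 9 8 8]
  -> period-2 cycle: step 6 state = step 4 state; never stabilizes
  -> state at step 30: (30-4) mod 2 = 0, same as step 4 -> [8 9 9 8 8]

Answer: 8 9 9 8 8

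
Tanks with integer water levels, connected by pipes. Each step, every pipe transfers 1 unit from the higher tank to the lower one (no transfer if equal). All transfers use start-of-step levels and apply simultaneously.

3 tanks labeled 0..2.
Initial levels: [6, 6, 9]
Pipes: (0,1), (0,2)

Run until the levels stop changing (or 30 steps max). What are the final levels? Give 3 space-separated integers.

Answer: 7 7 7

Derivation:
Step 1: flows [0=1,2->0] -> levels [7 6 8]
Step 2: flows [0->1,2->0] -> levels [7 7 7]
Step 3: flows [0=1,0=2] -> levels [7 7 7]
  -> stable (no change)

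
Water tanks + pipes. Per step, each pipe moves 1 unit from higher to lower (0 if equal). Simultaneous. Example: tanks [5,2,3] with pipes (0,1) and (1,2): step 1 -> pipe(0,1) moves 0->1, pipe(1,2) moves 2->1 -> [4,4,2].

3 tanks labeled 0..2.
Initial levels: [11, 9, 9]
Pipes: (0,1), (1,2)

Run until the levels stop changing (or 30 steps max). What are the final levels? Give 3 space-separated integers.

Step 1: flows [0->1,1=2] -> levels [10 10 9]
Step 2: flows [0=1,1->2] -> levels [10 9 10]
Step 3: flows [0->1,2->1] -> levels [9 11 9]
Step 4: flows [1->0,1->2] -> levels [10 9 10]
  -> period-2 cycle: step 4 state = step 2 state; never stabilizes
  -> state at step 30: (30-2) mod 2 = 0, same as step 2 -> [10 9 10]

Answer: 10 9 10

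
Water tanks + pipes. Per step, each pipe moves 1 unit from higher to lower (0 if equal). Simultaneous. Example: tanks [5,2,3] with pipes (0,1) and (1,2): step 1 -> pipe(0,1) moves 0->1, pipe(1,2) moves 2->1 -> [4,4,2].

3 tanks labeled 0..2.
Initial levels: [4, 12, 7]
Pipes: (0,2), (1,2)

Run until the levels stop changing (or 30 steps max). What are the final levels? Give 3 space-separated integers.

Step 1: flows [2->0,1->2] -> levels [5 11 7]
Step 2: flows [2->0,1->2] -> levels [6 10 7]
Step 3: flows [2->0,1->2] -> levels [7 9 7]
Step 4: flows [0=2,1->2] -> levels [7 8 8]
Step 5: flows [2->0,1=2] -> levels [8 8 7]
Step 6: flows [0->2,1->2] -> levels [7 7 9]
Step 7: flows [2->0,2->1] -> levels [8 8 7]
  -> period-2 cycle: step 7 state = step 5 state; never stabilizes
  -> state at step 30: (30-5) mod 2 = 1, same as step 6 -> [7 7 9]

Answer: 7 7 9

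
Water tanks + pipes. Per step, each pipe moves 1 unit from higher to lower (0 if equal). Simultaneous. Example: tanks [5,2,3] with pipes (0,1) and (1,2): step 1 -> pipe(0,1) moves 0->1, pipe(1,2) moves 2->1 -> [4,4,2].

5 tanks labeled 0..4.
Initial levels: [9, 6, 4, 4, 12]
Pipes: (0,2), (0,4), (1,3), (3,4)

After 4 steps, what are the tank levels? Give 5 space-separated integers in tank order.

Answer: 8 7 7 7 6

Derivation:
Step 1: flows [0->2,4->0,1->3,4->3] -> levels [9 5 5 6 10]
Step 2: flows [0->2,4->0,3->1,4->3] -> levels [9 6 6 6 8]
Step 3: flows [0->2,0->4,1=3,4->3] -> levels [7 6 7 7 8]
Step 4: flows [0=2,4->0,3->1,4->3] -> levels [8 7 7 7 6]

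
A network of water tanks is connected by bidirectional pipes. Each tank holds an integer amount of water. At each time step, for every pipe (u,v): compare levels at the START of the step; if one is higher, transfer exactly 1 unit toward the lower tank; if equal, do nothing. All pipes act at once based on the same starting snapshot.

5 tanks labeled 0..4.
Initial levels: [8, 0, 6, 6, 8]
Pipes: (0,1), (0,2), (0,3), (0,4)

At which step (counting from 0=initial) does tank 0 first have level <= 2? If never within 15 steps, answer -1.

Answer: -1

Derivation:
Step 1: flows [0->1,0->2,0->3,0=4] -> levels [5 1 7 7 8]
Step 2: flows [0->1,2->0,3->0,4->0] -> levels [7 2 6 6 7]
Step 3: flows [0->1,0->2,0->3,0=4] -> levels [4 3 7 7 7]
Step 4: flows [0->1,2->0,3->0,4->0] -> levels [6 4 6 6 6]
Step 5: flows [0->1,0=2,0=3,0=4] -> levels [5 5 6 6 6]
Step 6: flows [0=1,2->0,3->0,4->0] -> levels [8 5 5 5 5]
Step 7: flows [0->1,0->2,0->3,0->4] -> levels [4 6 6 6 6]
Step 8: flows [1->0,2->0,3->0,4->0] -> levels [8 5 5 5 5]
  -> period-2 cycle (repeats step 6); tank 0 never drops to <=2
Tank 0 never reaches <=2 within 15 steps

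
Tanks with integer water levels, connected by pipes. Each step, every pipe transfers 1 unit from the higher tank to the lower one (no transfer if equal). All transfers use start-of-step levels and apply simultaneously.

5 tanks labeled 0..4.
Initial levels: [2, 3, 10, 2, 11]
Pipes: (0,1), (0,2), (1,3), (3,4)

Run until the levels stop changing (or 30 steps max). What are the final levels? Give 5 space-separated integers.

Step 1: flows [1->0,2->0,1->3,4->3] -> levels [4 1 9 4 10]
Step 2: flows [0->1,2->0,3->1,4->3] -> levels [4 3 8 4 9]
Step 3: flows [0->1,2->0,3->1,4->3] -> levels [4 5 7 4 8]
Step 4: flows [1->0,2->0,1->3,4->3] -> levels [6 3 6 6 7]
Step 5: flows [0->1,0=2,3->1,4->3] -> levels [5 5 6 6 6]
Step 6: flows [0=1,2->0,3->1,3=4] -> levels [6 6 5 5 6]
Step 7: flows [0=1,0->2,1->3,4->3] -> levels [5 5 6 7 5]
Step 8: flows [0=1,2->0,3->1,3->4] -> levels [6 6 5 5 6]
  -> period-2 cycle: step 8 state = step 6 state; never stabilizes
  -> state at step 30: (30-6) mod 2 = 0, same as step 6 -> [6 6 5 5 6]

Answer: 6 6 5 5 6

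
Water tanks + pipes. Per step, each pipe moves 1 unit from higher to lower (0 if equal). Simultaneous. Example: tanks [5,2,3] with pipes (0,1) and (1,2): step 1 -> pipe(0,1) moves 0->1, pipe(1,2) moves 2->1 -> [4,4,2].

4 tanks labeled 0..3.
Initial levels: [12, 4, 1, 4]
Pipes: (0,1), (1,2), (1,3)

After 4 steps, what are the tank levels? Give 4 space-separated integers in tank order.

Answer: 8 5 4 4

Derivation:
Step 1: flows [0->1,1->2,1=3] -> levels [11 4 2 4]
Step 2: flows [0->1,1->2,1=3] -> levels [10 4 3 4]
Step 3: flows [0->1,1->2,1=3] -> levels [9 4 4 4]
Step 4: flows [0->1,1=2,1=3] -> levels [8 5 4 4]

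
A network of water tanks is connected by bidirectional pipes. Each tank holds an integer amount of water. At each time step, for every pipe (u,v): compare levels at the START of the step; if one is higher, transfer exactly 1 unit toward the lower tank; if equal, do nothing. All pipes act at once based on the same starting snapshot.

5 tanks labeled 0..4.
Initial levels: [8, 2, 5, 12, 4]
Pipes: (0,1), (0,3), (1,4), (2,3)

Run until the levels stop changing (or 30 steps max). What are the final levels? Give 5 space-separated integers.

Step 1: flows [0->1,3->0,4->1,3->2] -> levels [8 4 6 10 3]
Step 2: flows [0->1,3->0,1->4,3->2] -> levels [8 4 7 8 4]
Step 3: flows [0->1,0=3,1=4,3->2] -> levels [7 5 8 7 4]
Step 4: flows [0->1,0=3,1->4,2->3] -> levels [6 5 7 8 5]
Step 5: flows [0->1,3->0,1=4,3->2] -> levels [6 6 8 6 5]
Step 6: flows [0=1,0=3,1->4,2->3] -> levels [6 5 7 7 6]
Step 7: flows [0->1,3->0,4->1,2=3] -> levels [6 7 7 6 5]
Step 8: flows [1->0,0=3,1->4,2->3] -> levels [7 5 6 7 6]
Step 9: flows [0->1,0=3,4->1,3->2] -> levels [6 7 7 6 5]
  -> period-2 cycle: step 9 state = step 7 state; never stabilizes
  -> state at step 30: (30-7) mod 2 = 1, same as step 8 -> [7 5 6 7 6]

Answer: 7 5 6 7 6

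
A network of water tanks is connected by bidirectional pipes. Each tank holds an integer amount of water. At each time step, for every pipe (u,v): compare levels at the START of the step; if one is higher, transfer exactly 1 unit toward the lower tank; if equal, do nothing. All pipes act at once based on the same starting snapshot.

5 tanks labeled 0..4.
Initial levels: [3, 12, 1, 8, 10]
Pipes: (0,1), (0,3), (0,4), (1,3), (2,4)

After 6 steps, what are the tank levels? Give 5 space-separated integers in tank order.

Answer: 8 7 6 7 6

Derivation:
Step 1: flows [1->0,3->0,4->0,1->3,4->2] -> levels [6 10 2 8 8]
Step 2: flows [1->0,3->0,4->0,1->3,4->2] -> levels [9 8 3 8 6]
Step 3: flows [0->1,0->3,0->4,1=3,4->2] -> levels [6 9 4 9 6]
Step 4: flows [1->0,3->0,0=4,1=3,4->2] -> levels [8 8 5 8 5]
Step 5: flows [0=1,0=3,0->4,1=3,2=4] -> levels [7 8 5 8 6]
Step 6: flows [1->0,3->0,0->4,1=3,4->2] -> levels [8 7 6 7 6]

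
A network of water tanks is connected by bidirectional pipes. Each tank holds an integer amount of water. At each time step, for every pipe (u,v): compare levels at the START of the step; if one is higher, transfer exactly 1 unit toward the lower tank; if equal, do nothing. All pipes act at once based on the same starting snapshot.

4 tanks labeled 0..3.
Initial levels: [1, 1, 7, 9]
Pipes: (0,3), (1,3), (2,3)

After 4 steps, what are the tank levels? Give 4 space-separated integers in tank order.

Answer: 4 4 5 5

Derivation:
Step 1: flows [3->0,3->1,3->2] -> levels [2 2 8 6]
Step 2: flows [3->0,3->1,2->3] -> levels [3 3 7 5]
Step 3: flows [3->0,3->1,2->3] -> levels [4 4 6 4]
Step 4: flows [0=3,1=3,2->3] -> levels [4 4 5 5]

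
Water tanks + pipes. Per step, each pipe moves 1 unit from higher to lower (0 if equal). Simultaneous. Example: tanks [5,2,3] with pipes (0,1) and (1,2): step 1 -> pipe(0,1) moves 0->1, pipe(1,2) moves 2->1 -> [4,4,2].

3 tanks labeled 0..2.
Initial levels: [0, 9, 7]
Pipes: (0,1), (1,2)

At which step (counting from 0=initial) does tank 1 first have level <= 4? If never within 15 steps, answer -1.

Step 1: flows [1->0,1->2] -> levels [1 7 8]
Step 2: flows [1->0,2->1] -> levels [2 7 7]
Step 3: flows [1->0,1=2] -> levels [3 6 7]
Step 4: flows [1->0,2->1] -> levels [4 6 6]
Step 5: flows [1->0,1=2] -> levels [5 5 6]
Step 6: flows [0=1,2->1] -> levels [5 6 5]
Step 7: flows [1->0,1->2] -> levels [6 4 6]
Tank 1 first reaches <=4 at step 7

Answer: 7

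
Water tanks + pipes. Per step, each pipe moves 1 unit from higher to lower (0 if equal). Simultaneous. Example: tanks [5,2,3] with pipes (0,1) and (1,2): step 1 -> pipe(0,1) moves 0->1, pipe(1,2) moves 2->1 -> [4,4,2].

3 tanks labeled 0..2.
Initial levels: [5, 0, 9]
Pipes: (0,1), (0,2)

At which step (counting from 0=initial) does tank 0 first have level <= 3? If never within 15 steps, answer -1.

Answer: -1

Derivation:
Step 1: flows [0->1,2->0] -> levels [5 1 8]
Step 2: flows [0->1,2->0] -> levels [5 2 7]
Step 3: flows [0->1,2->0] -> levels [5 3 6]
Step 4: flows [0->1,2->0] -> levels [5 4 5]
Step 5: flows [0->1,0=2] -> levels [4 5 5]
Step 6: flows [1->0,2->0] -> levels [6 4 4]
Step 7: flows [0->1,0->2] -> levels [4 5 5]
  -> period-2 cycle (repeats step 5); tank 0 never drops to <=3
Tank 0 never reaches <=3 within 15 steps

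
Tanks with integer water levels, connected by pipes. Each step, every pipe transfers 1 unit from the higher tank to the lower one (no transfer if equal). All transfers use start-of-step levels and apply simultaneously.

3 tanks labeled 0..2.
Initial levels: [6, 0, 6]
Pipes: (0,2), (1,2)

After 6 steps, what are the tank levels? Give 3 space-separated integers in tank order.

Answer: 4 4 4

Derivation:
Step 1: flows [0=2,2->1] -> levels [6 1 5]
Step 2: flows [0->2,2->1] -> levels [5 2 5]
Step 3: flows [0=2,2->1] -> levels [5 3 4]
Step 4: flows [0->2,2->1] -> levels [4 4 4]
Step 5: flows [0=2,1=2] -> levels [4 4 4]
  -> stable; steps 6..6 unchanged -> [4 4 4]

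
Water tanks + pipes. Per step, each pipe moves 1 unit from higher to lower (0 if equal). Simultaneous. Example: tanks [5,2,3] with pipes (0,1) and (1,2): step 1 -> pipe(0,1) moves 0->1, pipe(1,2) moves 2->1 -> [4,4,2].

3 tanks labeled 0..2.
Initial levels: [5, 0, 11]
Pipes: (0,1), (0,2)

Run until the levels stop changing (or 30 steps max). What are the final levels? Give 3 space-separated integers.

Step 1: flows [0->1,2->0] -> levels [5 1 10]
Step 2: flows [0->1,2->0] -> levels [5 2 9]
Step 3: flows [0->1,2->0] -> levels [5 3 8]
Step 4: flows [0->1,2->0] -> levels [5 4 7]
Step 5: flows [0->1,2->0] -> levels [5 5 6]
Step 6: flows [0=1,2->0] -> levels [6 5 5]
Step 7: flows [0->1,0->2] -> levels [4 6 6]
Step 8: flows [1->0,2->0] -> levels [6 5 5]
  -> period-2 cycle: step 8 state = step 6 state; never stabilizes
  -> state at step 30: (30-6) mod 2 = 0, same as step 6 -> [6 5 5]

Answer: 6 5 5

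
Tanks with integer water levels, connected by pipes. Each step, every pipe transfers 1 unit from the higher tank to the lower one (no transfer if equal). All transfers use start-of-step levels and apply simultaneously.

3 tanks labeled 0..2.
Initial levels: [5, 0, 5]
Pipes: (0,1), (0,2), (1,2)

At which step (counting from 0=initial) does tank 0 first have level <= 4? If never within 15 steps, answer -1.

Answer: 1

Derivation:
Step 1: flows [0->1,0=2,2->1] -> levels [4 2 4]
Tank 0 first reaches <=4 at step 1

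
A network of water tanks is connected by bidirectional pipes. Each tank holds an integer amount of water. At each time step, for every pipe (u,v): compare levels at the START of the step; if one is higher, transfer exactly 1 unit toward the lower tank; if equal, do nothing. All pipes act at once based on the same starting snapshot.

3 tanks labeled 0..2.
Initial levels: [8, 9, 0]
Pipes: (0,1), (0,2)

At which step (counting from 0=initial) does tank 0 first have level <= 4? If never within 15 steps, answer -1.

Step 1: flows [1->0,0->2] -> levels [8 8 1]
Step 2: flows [0=1,0->2] -> levels [7 8 2]
Step 3: flows [1->0,0->2] -> levels [7 7 3]
Step 4: flows [0=1,0->2] -> levels [6 7 4]
Step 5: flows [1->0,0->2] -> levels [6 6 5]
Step 6: flows [0=1,0->2] -> levels [5 6 6]
Step 7: flows [1->0,2->0] -> levels [7 5 5]
Step 8: flows [0->1,0->2] -> levels [5 6 6]
  -> period-2 cycle (repeats step 6); tank 0 never drops to <=4
Tank 0 never reaches <=4 within 15 steps

Answer: -1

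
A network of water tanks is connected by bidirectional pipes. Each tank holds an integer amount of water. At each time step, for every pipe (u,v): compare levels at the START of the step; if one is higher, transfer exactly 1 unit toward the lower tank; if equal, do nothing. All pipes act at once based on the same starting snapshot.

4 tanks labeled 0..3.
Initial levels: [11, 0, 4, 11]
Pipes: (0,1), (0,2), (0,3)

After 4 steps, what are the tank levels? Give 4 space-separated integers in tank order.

Answer: 7 4 7 8

Derivation:
Step 1: flows [0->1,0->2,0=3] -> levels [9 1 5 11]
Step 2: flows [0->1,0->2,3->0] -> levels [8 2 6 10]
Step 3: flows [0->1,0->2,3->0] -> levels [7 3 7 9]
Step 4: flows [0->1,0=2,3->0] -> levels [7 4 7 8]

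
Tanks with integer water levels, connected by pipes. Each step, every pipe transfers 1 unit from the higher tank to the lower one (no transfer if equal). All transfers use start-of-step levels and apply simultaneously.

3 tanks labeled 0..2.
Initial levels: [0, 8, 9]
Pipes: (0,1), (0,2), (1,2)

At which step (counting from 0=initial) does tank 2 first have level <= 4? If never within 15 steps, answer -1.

Step 1: flows [1->0,2->0,2->1] -> levels [2 8 7]
Step 2: flows [1->0,2->0,1->2] -> levels [4 6 7]
Step 3: flows [1->0,2->0,2->1] -> levels [6 6 5]
Step 4: flows [0=1,0->2,1->2] -> levels [5 5 7]
Step 5: flows [0=1,2->0,2->1] -> levels [6 6 5]
  -> period-2 cycle (repeats step 3); tank 2 never drops to <=4
Tank 2 never reaches <=4 within 15 steps

Answer: -1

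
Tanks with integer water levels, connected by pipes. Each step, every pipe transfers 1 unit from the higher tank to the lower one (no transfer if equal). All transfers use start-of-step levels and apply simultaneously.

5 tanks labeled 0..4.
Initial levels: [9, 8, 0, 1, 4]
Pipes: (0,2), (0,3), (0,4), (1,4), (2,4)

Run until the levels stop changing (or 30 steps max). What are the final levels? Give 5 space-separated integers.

Step 1: flows [0->2,0->3,0->4,1->4,4->2] -> levels [6 7 2 2 5]
Step 2: flows [0->2,0->3,0->4,1->4,4->2] -> levels [3 6 4 3 6]
Step 3: flows [2->0,0=3,4->0,1=4,4->2] -> levels [5 6 4 3 4]
Step 4: flows [0->2,0->3,0->4,1->4,2=4] -> levels [2 5 5 4 6]
Step 5: flows [2->0,3->0,4->0,4->1,4->2] -> levels [5 6 5 3 3]
Step 6: flows [0=2,0->3,0->4,1->4,2->4] -> levels [3 5 4 4 6]
Step 7: flows [2->0,3->0,4->0,4->1,4->2] -> levels [6 6 4 3 3]
Step 8: flows [0->2,0->3,0->4,1->4,2->4] -> levels [3 5 4 4 6]
  -> period-2 cycle: step 8 state = step 6 state; never stabilizes
  -> state at step 30: (30-6) mod 2 = 0, same as step 6 -> [3 5 4 4 6]

Answer: 3 5 4 4 6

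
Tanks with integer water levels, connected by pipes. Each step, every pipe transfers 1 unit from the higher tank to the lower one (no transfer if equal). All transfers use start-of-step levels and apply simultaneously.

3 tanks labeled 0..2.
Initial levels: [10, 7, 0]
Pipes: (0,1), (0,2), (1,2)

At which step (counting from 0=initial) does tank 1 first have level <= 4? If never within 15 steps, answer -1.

Step 1: flows [0->1,0->2,1->2] -> levels [8 7 2]
Step 2: flows [0->1,0->2,1->2] -> levels [6 7 4]
Step 3: flows [1->0,0->2,1->2] -> levels [6 5 6]
Step 4: flows [0->1,0=2,2->1] -> levels [5 7 5]
Step 5: flows [1->0,0=2,1->2] -> levels [6 5 6]
  -> period-2 cycle (repeats step 3); tank 1 never drops to <=4
Tank 1 never reaches <=4 within 15 steps

Answer: -1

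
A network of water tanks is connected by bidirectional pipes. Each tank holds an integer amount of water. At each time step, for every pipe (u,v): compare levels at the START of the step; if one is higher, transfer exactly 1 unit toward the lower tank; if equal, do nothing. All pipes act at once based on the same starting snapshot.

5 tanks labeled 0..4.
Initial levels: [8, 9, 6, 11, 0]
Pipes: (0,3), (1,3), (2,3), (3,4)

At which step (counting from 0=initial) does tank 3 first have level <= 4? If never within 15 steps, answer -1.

Answer: 7

Derivation:
Step 1: flows [3->0,3->1,3->2,3->4] -> levels [9 10 7 7 1]
Step 2: flows [0->3,1->3,2=3,3->4] -> levels [8 9 7 8 2]
Step 3: flows [0=3,1->3,3->2,3->4] -> levels [8 8 8 7 3]
Step 4: flows [0->3,1->3,2->3,3->4] -> levels [7 7 7 9 4]
Step 5: flows [3->0,3->1,3->2,3->4] -> levels [8 8 8 5 5]
Step 6: flows [0->3,1->3,2->3,3=4] -> levels [7 7 7 8 5]
Step 7: flows [3->0,3->1,3->2,3->4] -> levels [8 8 8 4 6]
Tank 3 first reaches <=4 at step 7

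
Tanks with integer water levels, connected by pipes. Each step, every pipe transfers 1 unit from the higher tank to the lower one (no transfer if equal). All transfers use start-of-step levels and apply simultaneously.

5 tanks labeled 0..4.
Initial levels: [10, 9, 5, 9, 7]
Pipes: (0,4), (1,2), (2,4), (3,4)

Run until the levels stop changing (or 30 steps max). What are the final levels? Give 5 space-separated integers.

Answer: 9 7 9 9 6

Derivation:
Step 1: flows [0->4,1->2,4->2,3->4] -> levels [9 8 7 8 8]
Step 2: flows [0->4,1->2,4->2,3=4] -> levels [8 7 9 8 8]
Step 3: flows [0=4,2->1,2->4,3=4] -> levels [8 8 7 8 9]
Step 4: flows [4->0,1->2,4->2,4->3] -> levels [9 7 9 9 6]
Step 5: flows [0->4,2->1,2->4,3->4] -> levels [8 8 7 8 9]
  -> period-2 cycle: step 5 state = step 3 state; never stabilizes
  -> state at step 30: (30-3) mod 2 = 1, same as step 4 -> [9 7 9 9 6]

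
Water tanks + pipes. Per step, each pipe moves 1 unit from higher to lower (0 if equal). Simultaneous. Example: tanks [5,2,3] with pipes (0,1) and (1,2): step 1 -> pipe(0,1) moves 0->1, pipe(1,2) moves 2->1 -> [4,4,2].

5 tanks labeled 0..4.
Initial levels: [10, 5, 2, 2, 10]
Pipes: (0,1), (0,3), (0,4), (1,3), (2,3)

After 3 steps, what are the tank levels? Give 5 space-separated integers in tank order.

Answer: 6 6 4 5 8

Derivation:
Step 1: flows [0->1,0->3,0=4,1->3,2=3] -> levels [8 5 2 4 10]
Step 2: flows [0->1,0->3,4->0,1->3,3->2] -> levels [7 5 3 5 9]
Step 3: flows [0->1,0->3,4->0,1=3,3->2] -> levels [6 6 4 5 8]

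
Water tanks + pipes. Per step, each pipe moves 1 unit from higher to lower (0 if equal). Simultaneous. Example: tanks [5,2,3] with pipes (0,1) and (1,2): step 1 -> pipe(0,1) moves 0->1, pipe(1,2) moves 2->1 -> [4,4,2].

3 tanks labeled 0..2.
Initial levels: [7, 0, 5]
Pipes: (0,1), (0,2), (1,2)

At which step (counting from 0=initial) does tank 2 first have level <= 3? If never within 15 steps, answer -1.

Answer: -1

Derivation:
Step 1: flows [0->1,0->2,2->1] -> levels [5 2 5]
Step 2: flows [0->1,0=2,2->1] -> levels [4 4 4]
Step 3: flows [0=1,0=2,1=2] -> levels [4 4 4]
  -> stable; tank 2 stays at 4 > 3
Tank 2 never reaches <=3 within 15 steps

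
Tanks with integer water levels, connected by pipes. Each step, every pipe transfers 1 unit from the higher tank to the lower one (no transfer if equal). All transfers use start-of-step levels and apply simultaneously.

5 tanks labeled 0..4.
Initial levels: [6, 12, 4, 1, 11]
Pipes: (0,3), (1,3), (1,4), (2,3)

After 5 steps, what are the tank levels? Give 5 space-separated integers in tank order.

Step 1: flows [0->3,1->3,1->4,2->3] -> levels [5 10 3 4 12]
Step 2: flows [0->3,1->3,4->1,3->2] -> levels [4 10 4 5 11]
Step 3: flows [3->0,1->3,4->1,3->2] -> levels [5 10 5 4 10]
Step 4: flows [0->3,1->3,1=4,2->3] -> levels [4 9 4 7 10]
Step 5: flows [3->0,1->3,4->1,3->2] -> levels [5 9 5 6 9]

Answer: 5 9 5 6 9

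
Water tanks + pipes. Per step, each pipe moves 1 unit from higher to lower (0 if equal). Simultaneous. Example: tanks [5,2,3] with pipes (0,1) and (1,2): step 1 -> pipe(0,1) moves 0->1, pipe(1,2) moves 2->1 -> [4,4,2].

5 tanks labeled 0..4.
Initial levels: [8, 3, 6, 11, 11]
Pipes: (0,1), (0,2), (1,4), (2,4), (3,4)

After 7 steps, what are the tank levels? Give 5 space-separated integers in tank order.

Answer: 8 7 7 7 10

Derivation:
Step 1: flows [0->1,0->2,4->1,4->2,3=4] -> levels [6 5 8 11 9]
Step 2: flows [0->1,2->0,4->1,4->2,3->4] -> levels [6 7 8 10 8]
Step 3: flows [1->0,2->0,4->1,2=4,3->4] -> levels [8 7 7 9 8]
Step 4: flows [0->1,0->2,4->1,4->2,3->4] -> levels [6 9 9 8 7]
Step 5: flows [1->0,2->0,1->4,2->4,3->4] -> levels [8 7 7 7 10]
Step 6: flows [0->1,0->2,4->1,4->2,4->3] -> levels [6 9 9 8 7]
  -> period-2 cycle: step 6 state = step 4 state
  -> state at step 7: (7-4) mod 2 = 1, same as step 5 -> [8 7 7 7 10]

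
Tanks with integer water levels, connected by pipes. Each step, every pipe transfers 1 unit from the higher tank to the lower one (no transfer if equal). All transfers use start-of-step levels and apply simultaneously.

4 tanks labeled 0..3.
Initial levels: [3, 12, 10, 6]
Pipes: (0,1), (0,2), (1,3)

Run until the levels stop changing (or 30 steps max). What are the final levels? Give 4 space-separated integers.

Step 1: flows [1->0,2->0,1->3] -> levels [5 10 9 7]
Step 2: flows [1->0,2->0,1->3] -> levels [7 8 8 8]
Step 3: flows [1->0,2->0,1=3] -> levels [9 7 7 8]
Step 4: flows [0->1,0->2,3->1] -> levels [7 9 8 7]
Step 5: flows [1->0,2->0,1->3] -> levels [9 7 7 8]
  -> period-2 cycle: step 5 state = step 3 state; never stabilizes
  -> state at step 30: (30-3) mod 2 = 1, same as step 4 -> [7 9 8 7]

Answer: 7 9 8 7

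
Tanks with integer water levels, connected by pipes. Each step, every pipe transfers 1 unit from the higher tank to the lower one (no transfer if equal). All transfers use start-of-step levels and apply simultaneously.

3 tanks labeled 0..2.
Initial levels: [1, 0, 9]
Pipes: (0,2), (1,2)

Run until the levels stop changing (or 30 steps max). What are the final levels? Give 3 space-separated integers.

Step 1: flows [2->0,2->1] -> levels [2 1 7]
Step 2: flows [2->0,2->1] -> levels [3 2 5]
Step 3: flows [2->0,2->1] -> levels [4 3 3]
Step 4: flows [0->2,1=2] -> levels [3 3 4]
Step 5: flows [2->0,2->1] -> levels [4 4 2]
Step 6: flows [0->2,1->2] -> levels [3 3 4]
  -> period-2 cycle: step 6 state = step 4 state; never stabilizes
  -> state at step 30: (30-4) mod 2 = 0, same as step 4 -> [3 3 4]

Answer: 3 3 4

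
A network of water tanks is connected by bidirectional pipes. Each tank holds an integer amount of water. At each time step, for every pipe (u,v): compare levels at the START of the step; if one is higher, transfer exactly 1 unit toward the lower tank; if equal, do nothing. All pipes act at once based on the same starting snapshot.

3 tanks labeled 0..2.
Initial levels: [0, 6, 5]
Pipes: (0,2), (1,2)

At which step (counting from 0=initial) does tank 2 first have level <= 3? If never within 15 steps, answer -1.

Answer: 4

Derivation:
Step 1: flows [2->0,1->2] -> levels [1 5 5]
Step 2: flows [2->0,1=2] -> levels [2 5 4]
Step 3: flows [2->0,1->2] -> levels [3 4 4]
Step 4: flows [2->0,1=2] -> levels [4 4 3]
Tank 2 first reaches <=3 at step 4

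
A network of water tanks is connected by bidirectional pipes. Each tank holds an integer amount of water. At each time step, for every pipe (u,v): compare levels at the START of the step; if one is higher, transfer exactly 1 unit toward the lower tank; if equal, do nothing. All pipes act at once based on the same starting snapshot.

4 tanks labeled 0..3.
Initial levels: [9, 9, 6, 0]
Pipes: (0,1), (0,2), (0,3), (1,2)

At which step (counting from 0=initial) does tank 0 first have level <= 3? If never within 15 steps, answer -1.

Answer: -1

Derivation:
Step 1: flows [0=1,0->2,0->3,1->2] -> levels [7 8 8 1]
Step 2: flows [1->0,2->0,0->3,1=2] -> levels [8 7 7 2]
Step 3: flows [0->1,0->2,0->3,1=2] -> levels [5 8 8 3]
Step 4: flows [1->0,2->0,0->3,1=2] -> levels [6 7 7 4]
Step 5: flows [1->0,2->0,0->3,1=2] -> levels [7 6 6 5]
Step 6: flows [0->1,0->2,0->3,1=2] -> levels [4 7 7 6]
Step 7: flows [1->0,2->0,3->0,1=2] -> levels [7 6 6 5]
  -> period-2 cycle (repeats step 5); tank 0 never drops to <=3
Tank 0 never reaches <=3 within 15 steps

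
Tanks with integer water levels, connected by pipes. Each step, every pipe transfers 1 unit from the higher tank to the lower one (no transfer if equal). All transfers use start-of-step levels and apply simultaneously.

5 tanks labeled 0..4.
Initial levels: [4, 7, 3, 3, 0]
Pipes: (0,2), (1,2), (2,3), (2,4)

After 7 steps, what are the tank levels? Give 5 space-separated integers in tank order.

Step 1: flows [0->2,1->2,2=3,2->4] -> levels [3 6 4 3 1]
Step 2: flows [2->0,1->2,2->3,2->4] -> levels [4 5 2 4 2]
Step 3: flows [0->2,1->2,3->2,2=4] -> levels [3 4 5 3 2]
Step 4: flows [2->0,2->1,2->3,2->4] -> levels [4 5 1 4 3]
Step 5: flows [0->2,1->2,3->2,4->2] -> levels [3 4 5 3 2]
  -> period-2 cycle: step 5 state = step 3 state
  -> state at step 7: (7-3) mod 2 = 0, same as step 3 -> [3 4 5 3 2]

Answer: 3 4 5 3 2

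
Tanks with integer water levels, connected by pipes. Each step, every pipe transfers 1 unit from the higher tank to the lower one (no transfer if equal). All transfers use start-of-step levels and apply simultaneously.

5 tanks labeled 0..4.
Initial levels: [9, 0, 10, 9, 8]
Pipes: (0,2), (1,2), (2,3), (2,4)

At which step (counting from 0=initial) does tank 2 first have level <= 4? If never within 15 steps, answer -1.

Answer: -1

Derivation:
Step 1: flows [2->0,2->1,2->3,2->4] -> levels [10 1 6 10 9]
Step 2: flows [0->2,2->1,3->2,4->2] -> levels [9 2 8 9 8]
Step 3: flows [0->2,2->1,3->2,2=4] -> levels [8 3 9 8 8]
Step 4: flows [2->0,2->1,2->3,2->4] -> levels [9 4 5 9 9]
Step 5: flows [0->2,2->1,3->2,4->2] -> levels [8 5 7 8 8]
Step 6: flows [0->2,2->1,3->2,4->2] -> levels [7 6 9 7 7]
Step 7: flows [2->0,2->1,2->3,2->4] -> levels [8 7 5 8 8]
Step 8: flows [0->2,1->2,3->2,4->2] -> levels [7 6 9 7 7]
  -> period-2 cycle (repeats step 6); tank 2 never drops to <=4
Tank 2 never reaches <=4 within 15 steps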